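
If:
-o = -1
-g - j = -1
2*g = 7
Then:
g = 7/2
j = -5/2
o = 1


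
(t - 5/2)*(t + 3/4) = t^2 - 7*t/4 - 15/8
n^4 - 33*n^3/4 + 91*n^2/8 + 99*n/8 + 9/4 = (n - 6)*(n - 3)*(n + 1/4)*(n + 1/2)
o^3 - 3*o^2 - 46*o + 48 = (o - 8)*(o - 1)*(o + 6)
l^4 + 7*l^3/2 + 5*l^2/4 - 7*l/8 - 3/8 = (l - 1/2)*(l + 1/2)^2*(l + 3)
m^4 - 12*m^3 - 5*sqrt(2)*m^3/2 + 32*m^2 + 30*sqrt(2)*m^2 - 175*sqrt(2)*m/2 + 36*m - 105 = (m - 7)*(m - 5)*(m - 3*sqrt(2))*(m + sqrt(2)/2)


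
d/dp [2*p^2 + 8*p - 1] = 4*p + 8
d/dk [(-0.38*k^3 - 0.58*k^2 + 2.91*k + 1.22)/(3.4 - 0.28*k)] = (0.2128*k^3 - 3.7136*k^2 - 3.944*k + 10.2356)/(0.0784*k^2 - 1.904*k + 11.56)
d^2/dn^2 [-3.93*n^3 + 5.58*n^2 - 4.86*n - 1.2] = 11.16 - 23.58*n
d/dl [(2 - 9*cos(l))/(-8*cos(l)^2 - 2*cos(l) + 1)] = (72*cos(l)^2 - 32*cos(l) + 5)*sin(l)/((2*cos(l) + 1)^2*(4*cos(l) - 1)^2)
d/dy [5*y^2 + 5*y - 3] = 10*y + 5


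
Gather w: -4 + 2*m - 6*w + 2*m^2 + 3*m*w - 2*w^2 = 2*m^2 + 2*m - 2*w^2 + w*(3*m - 6) - 4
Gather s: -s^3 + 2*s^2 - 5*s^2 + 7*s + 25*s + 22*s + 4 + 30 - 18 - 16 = -s^3 - 3*s^2 + 54*s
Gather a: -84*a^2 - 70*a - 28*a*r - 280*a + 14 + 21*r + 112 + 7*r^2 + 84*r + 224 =-84*a^2 + a*(-28*r - 350) + 7*r^2 + 105*r + 350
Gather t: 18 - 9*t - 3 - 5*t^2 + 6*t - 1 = -5*t^2 - 3*t + 14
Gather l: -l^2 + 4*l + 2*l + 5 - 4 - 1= -l^2 + 6*l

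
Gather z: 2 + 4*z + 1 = 4*z + 3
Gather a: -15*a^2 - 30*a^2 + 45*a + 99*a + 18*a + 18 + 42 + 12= -45*a^2 + 162*a + 72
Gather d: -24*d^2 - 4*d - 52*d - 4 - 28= -24*d^2 - 56*d - 32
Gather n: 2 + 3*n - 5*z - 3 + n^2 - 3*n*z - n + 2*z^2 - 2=n^2 + n*(2 - 3*z) + 2*z^2 - 5*z - 3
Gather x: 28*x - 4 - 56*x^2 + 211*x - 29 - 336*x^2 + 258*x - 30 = -392*x^2 + 497*x - 63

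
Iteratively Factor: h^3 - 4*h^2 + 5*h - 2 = (h - 1)*(h^2 - 3*h + 2) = (h - 1)^2*(h - 2)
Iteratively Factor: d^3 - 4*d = (d - 2)*(d^2 + 2*d) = d*(d - 2)*(d + 2)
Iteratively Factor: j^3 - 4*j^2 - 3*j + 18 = (j - 3)*(j^2 - j - 6) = (j - 3)^2*(j + 2)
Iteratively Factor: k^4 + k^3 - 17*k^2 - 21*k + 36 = (k - 1)*(k^3 + 2*k^2 - 15*k - 36) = (k - 1)*(k + 3)*(k^2 - k - 12) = (k - 1)*(k + 3)^2*(k - 4)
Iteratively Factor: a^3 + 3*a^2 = (a)*(a^2 + 3*a) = a^2*(a + 3)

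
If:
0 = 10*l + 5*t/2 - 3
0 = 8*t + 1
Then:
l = 53/160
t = -1/8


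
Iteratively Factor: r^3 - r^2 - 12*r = (r - 4)*(r^2 + 3*r) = (r - 4)*(r + 3)*(r)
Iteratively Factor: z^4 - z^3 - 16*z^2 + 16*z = (z - 4)*(z^3 + 3*z^2 - 4*z) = (z - 4)*(z - 1)*(z^2 + 4*z) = (z - 4)*(z - 1)*(z + 4)*(z)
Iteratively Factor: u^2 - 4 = (u - 2)*(u + 2)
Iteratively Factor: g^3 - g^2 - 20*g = (g)*(g^2 - g - 20) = g*(g - 5)*(g + 4)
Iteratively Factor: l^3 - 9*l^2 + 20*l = (l - 5)*(l^2 - 4*l) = l*(l - 5)*(l - 4)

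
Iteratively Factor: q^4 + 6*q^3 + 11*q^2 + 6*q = (q + 2)*(q^3 + 4*q^2 + 3*q) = (q + 1)*(q + 2)*(q^2 + 3*q) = q*(q + 1)*(q + 2)*(q + 3)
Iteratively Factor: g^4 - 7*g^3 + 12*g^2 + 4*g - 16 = (g - 2)*(g^3 - 5*g^2 + 2*g + 8) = (g - 4)*(g - 2)*(g^2 - g - 2) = (g - 4)*(g - 2)*(g + 1)*(g - 2)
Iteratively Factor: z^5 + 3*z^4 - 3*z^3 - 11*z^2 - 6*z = (z + 1)*(z^4 + 2*z^3 - 5*z^2 - 6*z) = (z - 2)*(z + 1)*(z^3 + 4*z^2 + 3*z) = (z - 2)*(z + 1)^2*(z^2 + 3*z) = (z - 2)*(z + 1)^2*(z + 3)*(z)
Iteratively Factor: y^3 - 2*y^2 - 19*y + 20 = (y - 5)*(y^2 + 3*y - 4) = (y - 5)*(y + 4)*(y - 1)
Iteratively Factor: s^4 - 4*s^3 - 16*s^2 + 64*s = (s - 4)*(s^3 - 16*s) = (s - 4)*(s + 4)*(s^2 - 4*s) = s*(s - 4)*(s + 4)*(s - 4)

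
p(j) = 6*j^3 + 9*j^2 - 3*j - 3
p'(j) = 18*j^2 + 18*j - 3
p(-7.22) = -1770.39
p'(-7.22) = 805.35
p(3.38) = 321.37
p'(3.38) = 263.48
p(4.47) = 699.31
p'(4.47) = 437.12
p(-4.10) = -252.94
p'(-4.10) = 225.78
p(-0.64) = 1.03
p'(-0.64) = -7.15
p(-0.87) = 2.47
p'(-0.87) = -5.04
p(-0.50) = 0.00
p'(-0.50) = -7.50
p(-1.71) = -1.55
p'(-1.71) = 18.85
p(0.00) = -3.00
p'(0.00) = -3.00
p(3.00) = 231.00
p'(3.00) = 213.00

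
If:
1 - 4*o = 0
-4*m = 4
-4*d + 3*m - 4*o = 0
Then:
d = -1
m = -1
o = 1/4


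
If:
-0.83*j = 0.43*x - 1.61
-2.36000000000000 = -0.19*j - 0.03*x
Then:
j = 17.02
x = -29.10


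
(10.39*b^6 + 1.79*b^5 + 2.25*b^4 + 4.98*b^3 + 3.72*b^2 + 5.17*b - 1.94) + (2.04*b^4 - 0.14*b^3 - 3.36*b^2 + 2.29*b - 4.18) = 10.39*b^6 + 1.79*b^5 + 4.29*b^4 + 4.84*b^3 + 0.36*b^2 + 7.46*b - 6.12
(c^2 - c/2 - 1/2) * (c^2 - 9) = c^4 - c^3/2 - 19*c^2/2 + 9*c/2 + 9/2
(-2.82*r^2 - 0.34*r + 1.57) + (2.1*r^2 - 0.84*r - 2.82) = -0.72*r^2 - 1.18*r - 1.25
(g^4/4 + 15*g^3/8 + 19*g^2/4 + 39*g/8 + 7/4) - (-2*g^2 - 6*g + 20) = g^4/4 + 15*g^3/8 + 27*g^2/4 + 87*g/8 - 73/4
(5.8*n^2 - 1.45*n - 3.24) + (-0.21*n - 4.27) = 5.8*n^2 - 1.66*n - 7.51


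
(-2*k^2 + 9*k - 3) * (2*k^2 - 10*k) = -4*k^4 + 38*k^3 - 96*k^2 + 30*k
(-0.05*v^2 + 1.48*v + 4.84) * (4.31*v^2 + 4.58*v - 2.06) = -0.2155*v^4 + 6.1498*v^3 + 27.7418*v^2 + 19.1184*v - 9.9704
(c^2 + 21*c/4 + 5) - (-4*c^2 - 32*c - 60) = 5*c^2 + 149*c/4 + 65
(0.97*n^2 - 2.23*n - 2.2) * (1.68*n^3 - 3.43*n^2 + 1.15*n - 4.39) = 1.6296*n^5 - 7.0735*n^4 + 5.0684*n^3 + 0.723200000000002*n^2 + 7.2597*n + 9.658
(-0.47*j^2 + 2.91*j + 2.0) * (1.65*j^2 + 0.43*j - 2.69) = -0.7755*j^4 + 4.5994*j^3 + 5.8156*j^2 - 6.9679*j - 5.38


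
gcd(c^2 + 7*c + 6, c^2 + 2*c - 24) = c + 6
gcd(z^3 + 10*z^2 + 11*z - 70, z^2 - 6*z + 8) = z - 2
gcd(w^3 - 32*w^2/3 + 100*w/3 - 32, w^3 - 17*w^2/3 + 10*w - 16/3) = w^2 - 14*w/3 + 16/3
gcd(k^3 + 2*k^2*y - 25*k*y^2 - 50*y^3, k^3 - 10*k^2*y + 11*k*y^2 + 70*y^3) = -k^2 + 3*k*y + 10*y^2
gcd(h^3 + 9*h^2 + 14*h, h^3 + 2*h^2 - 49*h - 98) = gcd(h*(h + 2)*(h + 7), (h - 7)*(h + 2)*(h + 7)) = h^2 + 9*h + 14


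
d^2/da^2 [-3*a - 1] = 0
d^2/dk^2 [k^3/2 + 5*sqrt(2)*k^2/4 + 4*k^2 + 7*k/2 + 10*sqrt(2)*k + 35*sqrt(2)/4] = 3*k + 5*sqrt(2)/2 + 8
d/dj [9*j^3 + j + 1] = 27*j^2 + 1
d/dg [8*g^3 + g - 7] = 24*g^2 + 1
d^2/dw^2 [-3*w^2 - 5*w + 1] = -6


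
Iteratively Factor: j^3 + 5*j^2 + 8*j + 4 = (j + 2)*(j^2 + 3*j + 2) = (j + 1)*(j + 2)*(j + 2)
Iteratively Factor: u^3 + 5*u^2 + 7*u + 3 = (u + 3)*(u^2 + 2*u + 1) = (u + 1)*(u + 3)*(u + 1)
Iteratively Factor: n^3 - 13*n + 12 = (n + 4)*(n^2 - 4*n + 3) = (n - 1)*(n + 4)*(n - 3)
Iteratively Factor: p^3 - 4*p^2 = (p - 4)*(p^2) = p*(p - 4)*(p)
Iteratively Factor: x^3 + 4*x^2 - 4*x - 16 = (x + 2)*(x^2 + 2*x - 8) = (x + 2)*(x + 4)*(x - 2)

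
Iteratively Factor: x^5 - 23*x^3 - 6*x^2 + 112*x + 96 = (x + 1)*(x^4 - x^3 - 22*x^2 + 16*x + 96) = (x - 3)*(x + 1)*(x^3 + 2*x^2 - 16*x - 32) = (x - 3)*(x + 1)*(x + 2)*(x^2 - 16) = (x - 4)*(x - 3)*(x + 1)*(x + 2)*(x + 4)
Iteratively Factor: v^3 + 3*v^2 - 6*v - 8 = (v + 1)*(v^2 + 2*v - 8) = (v - 2)*(v + 1)*(v + 4)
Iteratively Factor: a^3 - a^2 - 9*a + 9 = (a + 3)*(a^2 - 4*a + 3) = (a - 1)*(a + 3)*(a - 3)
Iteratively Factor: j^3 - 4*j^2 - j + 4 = (j + 1)*(j^2 - 5*j + 4) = (j - 4)*(j + 1)*(j - 1)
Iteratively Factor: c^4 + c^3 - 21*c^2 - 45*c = (c - 5)*(c^3 + 6*c^2 + 9*c) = c*(c - 5)*(c^2 + 6*c + 9) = c*(c - 5)*(c + 3)*(c + 3)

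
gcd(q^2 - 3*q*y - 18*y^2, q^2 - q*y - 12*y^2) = q + 3*y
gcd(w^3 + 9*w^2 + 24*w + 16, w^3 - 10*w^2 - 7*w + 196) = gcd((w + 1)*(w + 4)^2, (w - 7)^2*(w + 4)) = w + 4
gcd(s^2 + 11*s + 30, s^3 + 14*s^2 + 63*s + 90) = s^2 + 11*s + 30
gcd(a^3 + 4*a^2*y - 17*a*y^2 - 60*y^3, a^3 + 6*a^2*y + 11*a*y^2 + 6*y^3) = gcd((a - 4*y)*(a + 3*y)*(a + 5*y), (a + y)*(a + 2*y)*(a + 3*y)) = a + 3*y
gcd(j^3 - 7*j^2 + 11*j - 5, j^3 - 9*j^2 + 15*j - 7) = j^2 - 2*j + 1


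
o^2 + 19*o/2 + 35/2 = (o + 5/2)*(o + 7)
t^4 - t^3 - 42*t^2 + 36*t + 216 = (t - 6)*(t - 3)*(t + 2)*(t + 6)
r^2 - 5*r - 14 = (r - 7)*(r + 2)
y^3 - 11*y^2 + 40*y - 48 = (y - 4)^2*(y - 3)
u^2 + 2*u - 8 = (u - 2)*(u + 4)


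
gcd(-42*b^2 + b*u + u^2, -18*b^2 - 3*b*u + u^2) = -6*b + u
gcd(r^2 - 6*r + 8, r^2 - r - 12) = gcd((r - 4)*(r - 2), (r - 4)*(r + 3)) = r - 4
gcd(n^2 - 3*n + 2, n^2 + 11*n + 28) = 1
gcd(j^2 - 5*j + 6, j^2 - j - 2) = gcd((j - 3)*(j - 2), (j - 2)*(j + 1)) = j - 2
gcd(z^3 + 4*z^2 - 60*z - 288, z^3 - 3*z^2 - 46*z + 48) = z^2 - 2*z - 48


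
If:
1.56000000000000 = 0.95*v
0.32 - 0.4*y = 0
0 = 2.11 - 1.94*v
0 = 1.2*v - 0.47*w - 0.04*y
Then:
No Solution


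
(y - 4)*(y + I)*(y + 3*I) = y^3 - 4*y^2 + 4*I*y^2 - 3*y - 16*I*y + 12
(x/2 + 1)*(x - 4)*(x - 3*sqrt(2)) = x^3/2 - 3*sqrt(2)*x^2/2 - x^2 - 4*x + 3*sqrt(2)*x + 12*sqrt(2)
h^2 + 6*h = h*(h + 6)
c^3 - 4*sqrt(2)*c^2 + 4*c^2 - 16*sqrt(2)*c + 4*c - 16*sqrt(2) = (c + 2)^2*(c - 4*sqrt(2))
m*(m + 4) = m^2 + 4*m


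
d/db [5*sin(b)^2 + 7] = 5*sin(2*b)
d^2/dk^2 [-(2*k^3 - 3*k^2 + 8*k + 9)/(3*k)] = -4/3 - 6/k^3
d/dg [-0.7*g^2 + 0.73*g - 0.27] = 0.73 - 1.4*g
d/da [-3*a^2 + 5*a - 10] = 5 - 6*a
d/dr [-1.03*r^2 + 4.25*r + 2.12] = 4.25 - 2.06*r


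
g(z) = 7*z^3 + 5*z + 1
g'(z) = 21*z^2 + 5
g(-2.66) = -144.05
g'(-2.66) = 153.59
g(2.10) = 76.33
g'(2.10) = 97.61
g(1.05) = 14.35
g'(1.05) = 28.15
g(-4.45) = -638.10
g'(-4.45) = 420.85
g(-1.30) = -20.88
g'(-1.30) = 40.49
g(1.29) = 22.48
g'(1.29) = 39.95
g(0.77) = 8.05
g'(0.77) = 17.45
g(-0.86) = -7.75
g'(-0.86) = 20.53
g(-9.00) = -5147.00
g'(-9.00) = 1706.00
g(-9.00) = -5147.00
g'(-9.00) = 1706.00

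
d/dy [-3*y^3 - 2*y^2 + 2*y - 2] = -9*y^2 - 4*y + 2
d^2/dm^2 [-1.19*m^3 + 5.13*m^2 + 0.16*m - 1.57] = 10.26 - 7.14*m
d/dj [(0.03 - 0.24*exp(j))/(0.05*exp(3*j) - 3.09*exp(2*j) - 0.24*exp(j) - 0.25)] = (0.024*exp(3*j) - 0.7461*exp(2*j) + 0.1854*exp(j) + 0.0672)*exp(j)/(0.0025*exp(6*j) - 0.309*exp(5*j) + 9.5241*exp(4*j) + 1.4582*exp(3*j) + 1.6026*exp(2*j) + 0.12*exp(j) + 0.0625)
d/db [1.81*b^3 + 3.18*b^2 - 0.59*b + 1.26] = 5.43*b^2 + 6.36*b - 0.59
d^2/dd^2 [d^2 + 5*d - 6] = 2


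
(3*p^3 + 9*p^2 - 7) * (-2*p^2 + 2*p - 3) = -6*p^5 - 12*p^4 + 9*p^3 - 13*p^2 - 14*p + 21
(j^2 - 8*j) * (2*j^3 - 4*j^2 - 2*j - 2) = 2*j^5 - 20*j^4 + 30*j^3 + 14*j^2 + 16*j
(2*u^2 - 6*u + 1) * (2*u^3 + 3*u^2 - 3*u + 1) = 4*u^5 - 6*u^4 - 22*u^3 + 23*u^2 - 9*u + 1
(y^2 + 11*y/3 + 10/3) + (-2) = y^2 + 11*y/3 + 4/3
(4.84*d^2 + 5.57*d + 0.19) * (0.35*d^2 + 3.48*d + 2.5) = 1.694*d^4 + 18.7927*d^3 + 31.5501*d^2 + 14.5862*d + 0.475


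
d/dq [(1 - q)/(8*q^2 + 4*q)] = (q^2/2 - q - 1/4)/(q^2*(4*q^2 + 4*q + 1))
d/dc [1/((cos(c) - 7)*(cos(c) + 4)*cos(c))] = (3*sin(c) - 28*sin(c)/cos(c)^2 - 6*tan(c))/((cos(c) - 7)^2*(cos(c) + 4)^2)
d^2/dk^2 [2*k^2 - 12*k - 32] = 4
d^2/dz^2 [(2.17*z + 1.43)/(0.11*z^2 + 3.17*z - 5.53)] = ((0.22*z + 3.17)*(0.44*z + 6.34)*(2.17*z + 1.43) - (1.4322*z + 14.0724)*(0.11*z^2 + 3.17*z - 5.53))/(0.11*z^2 + 3.17*z - 5.53)^3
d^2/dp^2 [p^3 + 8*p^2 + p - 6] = 6*p + 16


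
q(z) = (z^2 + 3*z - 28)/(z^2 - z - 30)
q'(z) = (1 - 2*z)*(z^2 + 3*z - 28)/(z^2 - z - 30)^2 + (2*z + 3)/(z^2 - z - 30) = 2*(-2*z^2 - 2*z - 59)/(z^4 - 2*z^3 - 59*z^2 + 60*z + 900)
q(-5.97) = -0.88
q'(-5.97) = -1.76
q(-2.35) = 1.33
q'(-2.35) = -0.27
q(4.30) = -0.21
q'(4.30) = -0.84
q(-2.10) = 1.27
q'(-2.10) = -0.23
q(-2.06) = 1.26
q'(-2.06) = -0.23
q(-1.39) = 1.13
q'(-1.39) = -0.17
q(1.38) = 0.74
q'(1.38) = -0.15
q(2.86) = 0.46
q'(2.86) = -0.27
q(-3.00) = 1.56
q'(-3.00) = -0.44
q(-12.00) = 0.63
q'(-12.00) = -0.04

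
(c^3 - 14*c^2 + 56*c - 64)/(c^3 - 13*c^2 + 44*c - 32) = (c - 2)/(c - 1)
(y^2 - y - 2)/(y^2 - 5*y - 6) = (y - 2)/(y - 6)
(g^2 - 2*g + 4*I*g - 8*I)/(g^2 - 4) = (g + 4*I)/(g + 2)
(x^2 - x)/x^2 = (x - 1)/x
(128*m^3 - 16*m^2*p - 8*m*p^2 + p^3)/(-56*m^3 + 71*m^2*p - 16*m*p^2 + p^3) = (-16*m^2 + p^2)/(7*m^2 - 8*m*p + p^2)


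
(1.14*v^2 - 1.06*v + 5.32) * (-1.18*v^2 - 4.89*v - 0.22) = -1.3452*v^4 - 4.3238*v^3 - 1.345*v^2 - 25.7816*v - 1.1704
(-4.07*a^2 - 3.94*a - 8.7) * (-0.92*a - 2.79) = 3.7444*a^3 + 14.9801*a^2 + 18.9966*a + 24.273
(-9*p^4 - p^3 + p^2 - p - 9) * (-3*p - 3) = 27*p^5 + 30*p^4 + 30*p + 27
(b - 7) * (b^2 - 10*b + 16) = b^3 - 17*b^2 + 86*b - 112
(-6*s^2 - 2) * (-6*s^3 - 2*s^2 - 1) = 36*s^5 + 12*s^4 + 12*s^3 + 10*s^2 + 2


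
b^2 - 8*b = b*(b - 8)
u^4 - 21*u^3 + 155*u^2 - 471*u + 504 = (u - 8)*(u - 7)*(u - 3)^2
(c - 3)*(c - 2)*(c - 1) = c^3 - 6*c^2 + 11*c - 6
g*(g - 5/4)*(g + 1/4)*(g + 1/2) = g^4 - g^3/2 - 13*g^2/16 - 5*g/32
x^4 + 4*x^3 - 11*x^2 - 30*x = x*(x - 3)*(x + 2)*(x + 5)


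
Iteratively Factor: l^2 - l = (l - 1)*(l)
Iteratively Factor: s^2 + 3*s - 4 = (s - 1)*(s + 4)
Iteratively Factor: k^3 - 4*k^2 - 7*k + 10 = (k - 5)*(k^2 + k - 2) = (k - 5)*(k + 2)*(k - 1)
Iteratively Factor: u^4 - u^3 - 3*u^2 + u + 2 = (u - 1)*(u^3 - 3*u - 2) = (u - 1)*(u + 1)*(u^2 - u - 2) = (u - 2)*(u - 1)*(u + 1)*(u + 1)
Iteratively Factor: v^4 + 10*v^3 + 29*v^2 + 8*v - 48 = (v + 3)*(v^3 + 7*v^2 + 8*v - 16) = (v - 1)*(v + 3)*(v^2 + 8*v + 16) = (v - 1)*(v + 3)*(v + 4)*(v + 4)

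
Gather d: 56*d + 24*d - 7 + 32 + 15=80*d + 40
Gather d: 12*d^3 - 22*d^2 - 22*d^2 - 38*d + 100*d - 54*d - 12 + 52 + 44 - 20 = 12*d^3 - 44*d^2 + 8*d + 64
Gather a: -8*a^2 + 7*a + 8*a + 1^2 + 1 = -8*a^2 + 15*a + 2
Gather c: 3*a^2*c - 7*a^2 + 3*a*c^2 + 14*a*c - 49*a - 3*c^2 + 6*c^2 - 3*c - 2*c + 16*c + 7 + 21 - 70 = -7*a^2 - 49*a + c^2*(3*a + 3) + c*(3*a^2 + 14*a + 11) - 42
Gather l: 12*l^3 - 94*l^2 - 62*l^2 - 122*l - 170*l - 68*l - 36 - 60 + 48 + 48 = 12*l^3 - 156*l^2 - 360*l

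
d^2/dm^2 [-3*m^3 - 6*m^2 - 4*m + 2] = -18*m - 12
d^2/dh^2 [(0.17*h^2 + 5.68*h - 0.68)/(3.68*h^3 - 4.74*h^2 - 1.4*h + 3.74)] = (4.60441600000001*h^6 + 461.524992*h^5 - 699.7152*h^4 + 468.528016*h^3 - 990.665208*h^2 + 633.235584*h + 37.461608)/(49.836032*h^9 - 192.572928*h^8 + 191.164224*h^7 + 191.972184*h^6 - 464.150928*h^5 + 108.604392*h^4 + 300.590944*h^3 - 176.912472*h^2 - 58.74792*h + 52.313624)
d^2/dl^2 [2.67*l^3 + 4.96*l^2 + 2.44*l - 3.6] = 16.02*l + 9.92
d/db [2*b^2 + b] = 4*b + 1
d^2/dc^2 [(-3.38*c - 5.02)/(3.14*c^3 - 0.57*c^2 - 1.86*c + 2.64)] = (-199.952688*c^5 - 557.64516*c^4 + 102.079308*c^3 + 502.353036*c^2 + 187.232184*c - 83.03688)/(30.959144*c^9 - 16.859916*c^8 - 51.95601*c^7 + 97.877007*c^6 + 2.426058*c^5 - 95.854644*c^4 + 76.012344*c^3 + 15.482016*c^2 - 38.890368*c + 18.399744)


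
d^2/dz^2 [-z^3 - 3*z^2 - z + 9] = -6*z - 6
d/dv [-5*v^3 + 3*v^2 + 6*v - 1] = -15*v^2 + 6*v + 6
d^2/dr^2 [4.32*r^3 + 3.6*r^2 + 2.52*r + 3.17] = 25.92*r + 7.2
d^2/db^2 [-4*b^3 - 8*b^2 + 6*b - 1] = -24*b - 16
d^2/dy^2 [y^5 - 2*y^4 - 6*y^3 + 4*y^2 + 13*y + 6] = 20*y^3 - 24*y^2 - 36*y + 8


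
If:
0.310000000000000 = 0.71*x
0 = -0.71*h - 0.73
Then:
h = -1.03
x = 0.44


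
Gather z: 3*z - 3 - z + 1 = 2*z - 2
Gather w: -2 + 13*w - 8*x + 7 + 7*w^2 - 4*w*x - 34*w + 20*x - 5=7*w^2 + w*(-4*x - 21) + 12*x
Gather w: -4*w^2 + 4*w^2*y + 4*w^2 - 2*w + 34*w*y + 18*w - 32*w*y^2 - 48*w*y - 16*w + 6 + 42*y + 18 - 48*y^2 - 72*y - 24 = 4*w^2*y + w*(-32*y^2 - 14*y) - 48*y^2 - 30*y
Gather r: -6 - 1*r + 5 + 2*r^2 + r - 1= 2*r^2 - 2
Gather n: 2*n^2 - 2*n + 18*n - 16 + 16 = 2*n^2 + 16*n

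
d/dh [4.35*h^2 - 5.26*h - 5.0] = 8.7*h - 5.26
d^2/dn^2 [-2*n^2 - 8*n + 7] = -4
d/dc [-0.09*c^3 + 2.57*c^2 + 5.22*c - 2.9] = -0.27*c^2 + 5.14*c + 5.22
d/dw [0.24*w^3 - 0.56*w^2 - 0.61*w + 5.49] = 0.72*w^2 - 1.12*w - 0.61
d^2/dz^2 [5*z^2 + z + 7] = 10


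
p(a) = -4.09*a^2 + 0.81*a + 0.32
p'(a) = 0.81 - 8.18*a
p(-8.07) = -272.58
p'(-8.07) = 66.82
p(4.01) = -62.20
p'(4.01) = -31.99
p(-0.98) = -4.40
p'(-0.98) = 8.83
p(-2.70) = -31.68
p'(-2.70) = 22.90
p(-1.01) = -4.67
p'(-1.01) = 9.07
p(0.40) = -0.01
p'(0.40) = -2.46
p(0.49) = -0.27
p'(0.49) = -3.20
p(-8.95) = -334.55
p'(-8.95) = 74.02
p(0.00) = 0.32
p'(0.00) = 0.81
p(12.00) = -578.92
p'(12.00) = -97.35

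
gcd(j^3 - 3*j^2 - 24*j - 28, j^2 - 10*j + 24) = 1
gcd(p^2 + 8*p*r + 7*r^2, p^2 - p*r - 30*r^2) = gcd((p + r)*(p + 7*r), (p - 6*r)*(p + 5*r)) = 1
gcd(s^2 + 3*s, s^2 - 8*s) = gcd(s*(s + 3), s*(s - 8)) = s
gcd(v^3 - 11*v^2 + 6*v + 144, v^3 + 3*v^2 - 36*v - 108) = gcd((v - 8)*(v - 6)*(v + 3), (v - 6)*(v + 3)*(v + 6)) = v^2 - 3*v - 18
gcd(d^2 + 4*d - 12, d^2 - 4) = d - 2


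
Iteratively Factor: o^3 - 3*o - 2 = (o - 2)*(o^2 + 2*o + 1) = (o - 2)*(o + 1)*(o + 1)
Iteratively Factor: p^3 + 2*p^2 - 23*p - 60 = (p - 5)*(p^2 + 7*p + 12) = (p - 5)*(p + 4)*(p + 3)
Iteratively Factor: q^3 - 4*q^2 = (q)*(q^2 - 4*q) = q*(q - 4)*(q)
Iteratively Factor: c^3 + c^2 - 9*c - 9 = (c + 3)*(c^2 - 2*c - 3) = (c + 1)*(c + 3)*(c - 3)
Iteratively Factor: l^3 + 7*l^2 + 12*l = (l + 4)*(l^2 + 3*l) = (l + 3)*(l + 4)*(l)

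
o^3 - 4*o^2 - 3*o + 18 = (o - 3)^2*(o + 2)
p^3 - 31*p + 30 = (p - 5)*(p - 1)*(p + 6)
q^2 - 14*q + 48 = (q - 8)*(q - 6)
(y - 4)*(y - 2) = y^2 - 6*y + 8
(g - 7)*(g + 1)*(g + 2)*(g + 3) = g^4 - g^3 - 31*g^2 - 71*g - 42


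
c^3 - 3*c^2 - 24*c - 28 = (c - 7)*(c + 2)^2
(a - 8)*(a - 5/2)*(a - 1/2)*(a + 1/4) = a^4 - 43*a^3/4 + 45*a^2/2 - 59*a/16 - 5/2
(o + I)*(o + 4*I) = o^2 + 5*I*o - 4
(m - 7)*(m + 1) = m^2 - 6*m - 7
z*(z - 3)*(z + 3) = z^3 - 9*z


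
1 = 1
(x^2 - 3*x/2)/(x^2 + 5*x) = (x - 3/2)/(x + 5)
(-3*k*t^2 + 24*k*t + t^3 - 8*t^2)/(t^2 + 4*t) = (-3*k*t + 24*k + t^2 - 8*t)/(t + 4)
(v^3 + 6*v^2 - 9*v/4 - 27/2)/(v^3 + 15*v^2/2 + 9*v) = (v - 3/2)/v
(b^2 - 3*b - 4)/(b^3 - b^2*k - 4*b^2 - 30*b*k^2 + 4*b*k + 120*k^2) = (b + 1)/(b^2 - b*k - 30*k^2)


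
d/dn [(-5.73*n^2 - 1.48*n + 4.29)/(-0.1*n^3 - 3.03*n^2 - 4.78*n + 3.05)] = (-0.573*n^4 - 0.295999999999999*n^3 + 24.192*n^2 - 8.9556*n + 15.9922)/(0.01*n^6 + 0.606*n^5 + 10.1369*n^4 + 28.3568*n^3 + 4.3654*n^2 - 29.158*n + 9.3025)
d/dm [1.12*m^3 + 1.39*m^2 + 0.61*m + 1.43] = 3.36*m^2 + 2.78*m + 0.61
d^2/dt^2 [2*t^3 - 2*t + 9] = 12*t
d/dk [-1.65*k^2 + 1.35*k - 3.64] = 1.35 - 3.3*k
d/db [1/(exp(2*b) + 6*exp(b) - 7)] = 2*(-exp(b) - 3)*exp(b)/(exp(2*b) + 6*exp(b) - 7)^2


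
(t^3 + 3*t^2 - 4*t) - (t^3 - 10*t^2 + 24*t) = 13*t^2 - 28*t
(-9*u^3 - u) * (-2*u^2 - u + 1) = 18*u^5 + 9*u^4 - 7*u^3 + u^2 - u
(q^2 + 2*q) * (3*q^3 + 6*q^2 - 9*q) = 3*q^5 + 12*q^4 + 3*q^3 - 18*q^2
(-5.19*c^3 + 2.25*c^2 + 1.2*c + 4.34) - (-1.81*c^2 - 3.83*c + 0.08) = -5.19*c^3 + 4.06*c^2 + 5.03*c + 4.26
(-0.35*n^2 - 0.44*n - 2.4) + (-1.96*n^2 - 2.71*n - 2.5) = -2.31*n^2 - 3.15*n - 4.9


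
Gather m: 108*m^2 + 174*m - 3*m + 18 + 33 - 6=108*m^2 + 171*m + 45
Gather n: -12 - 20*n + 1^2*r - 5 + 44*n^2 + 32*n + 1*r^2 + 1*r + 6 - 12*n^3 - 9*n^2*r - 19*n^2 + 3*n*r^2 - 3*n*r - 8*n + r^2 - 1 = -12*n^3 + n^2*(25 - 9*r) + n*(3*r^2 - 3*r + 4) + 2*r^2 + 2*r - 12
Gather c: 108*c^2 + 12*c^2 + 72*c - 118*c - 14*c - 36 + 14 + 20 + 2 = 120*c^2 - 60*c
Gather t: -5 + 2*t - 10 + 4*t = 6*t - 15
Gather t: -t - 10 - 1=-t - 11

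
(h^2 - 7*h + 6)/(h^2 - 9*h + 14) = (h^2 - 7*h + 6)/(h^2 - 9*h + 14)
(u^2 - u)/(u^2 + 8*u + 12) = u*(u - 1)/(u^2 + 8*u + 12)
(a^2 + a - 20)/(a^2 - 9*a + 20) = (a + 5)/(a - 5)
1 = 1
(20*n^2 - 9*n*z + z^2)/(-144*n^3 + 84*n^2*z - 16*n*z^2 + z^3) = (-5*n + z)/(36*n^2 - 12*n*z + z^2)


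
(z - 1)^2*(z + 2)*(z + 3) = z^4 + 3*z^3 - 3*z^2 - 7*z + 6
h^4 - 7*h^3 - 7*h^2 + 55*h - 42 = (h - 7)*(h - 2)*(h - 1)*(h + 3)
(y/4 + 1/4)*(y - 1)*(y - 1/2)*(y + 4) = y^4/4 + 7*y^3/8 - 3*y^2/4 - 7*y/8 + 1/2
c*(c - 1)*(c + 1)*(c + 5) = c^4 + 5*c^3 - c^2 - 5*c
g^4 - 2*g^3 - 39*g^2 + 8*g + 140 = (g - 7)*(g - 2)*(g + 2)*(g + 5)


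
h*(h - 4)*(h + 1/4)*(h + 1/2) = h^4 - 13*h^3/4 - 23*h^2/8 - h/2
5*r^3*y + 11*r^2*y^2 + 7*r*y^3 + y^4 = y*(r + y)^2*(5*r + y)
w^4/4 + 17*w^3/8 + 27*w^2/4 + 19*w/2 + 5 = (w/4 + 1/2)*(w + 2)^2*(w + 5/2)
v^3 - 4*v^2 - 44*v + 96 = (v - 8)*(v - 2)*(v + 6)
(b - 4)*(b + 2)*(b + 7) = b^3 + 5*b^2 - 22*b - 56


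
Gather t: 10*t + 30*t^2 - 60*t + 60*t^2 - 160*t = 90*t^2 - 210*t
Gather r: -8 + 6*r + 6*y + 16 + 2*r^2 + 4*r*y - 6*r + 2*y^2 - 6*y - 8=2*r^2 + 4*r*y + 2*y^2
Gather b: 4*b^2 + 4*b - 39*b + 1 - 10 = 4*b^2 - 35*b - 9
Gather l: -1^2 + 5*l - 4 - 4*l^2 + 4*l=-4*l^2 + 9*l - 5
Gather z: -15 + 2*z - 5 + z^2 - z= z^2 + z - 20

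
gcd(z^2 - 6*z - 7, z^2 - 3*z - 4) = z + 1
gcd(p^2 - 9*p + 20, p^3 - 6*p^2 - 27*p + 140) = p - 4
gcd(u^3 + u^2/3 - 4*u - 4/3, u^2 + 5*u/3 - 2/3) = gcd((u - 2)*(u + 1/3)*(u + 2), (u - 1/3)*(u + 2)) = u + 2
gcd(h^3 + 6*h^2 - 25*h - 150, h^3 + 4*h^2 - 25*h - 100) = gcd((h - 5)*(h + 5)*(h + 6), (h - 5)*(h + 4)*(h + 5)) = h^2 - 25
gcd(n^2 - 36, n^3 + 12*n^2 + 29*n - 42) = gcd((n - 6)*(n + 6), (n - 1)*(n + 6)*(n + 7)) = n + 6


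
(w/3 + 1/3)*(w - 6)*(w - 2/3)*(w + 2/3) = w^4/3 - 5*w^3/3 - 58*w^2/27 + 20*w/27 + 8/9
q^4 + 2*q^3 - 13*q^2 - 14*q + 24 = (q - 3)*(q - 1)*(q + 2)*(q + 4)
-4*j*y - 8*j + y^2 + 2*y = (-4*j + y)*(y + 2)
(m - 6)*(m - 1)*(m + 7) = m^3 - 43*m + 42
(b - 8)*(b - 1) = b^2 - 9*b + 8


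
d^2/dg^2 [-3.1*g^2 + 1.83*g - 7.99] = -6.20000000000000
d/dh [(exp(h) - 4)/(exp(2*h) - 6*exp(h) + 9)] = (5 - exp(h))*exp(h)/(exp(3*h) - 9*exp(2*h) + 27*exp(h) - 27)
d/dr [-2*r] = -2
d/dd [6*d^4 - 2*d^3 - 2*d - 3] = 24*d^3 - 6*d^2 - 2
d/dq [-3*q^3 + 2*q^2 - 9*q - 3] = -9*q^2 + 4*q - 9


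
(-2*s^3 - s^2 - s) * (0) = 0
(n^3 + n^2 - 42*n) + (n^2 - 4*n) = n^3 + 2*n^2 - 46*n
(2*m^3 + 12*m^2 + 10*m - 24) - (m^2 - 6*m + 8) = 2*m^3 + 11*m^2 + 16*m - 32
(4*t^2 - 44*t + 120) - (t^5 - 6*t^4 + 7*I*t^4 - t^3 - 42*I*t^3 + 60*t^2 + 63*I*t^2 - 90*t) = -t^5 + 6*t^4 - 7*I*t^4 + t^3 + 42*I*t^3 - 56*t^2 - 63*I*t^2 + 46*t + 120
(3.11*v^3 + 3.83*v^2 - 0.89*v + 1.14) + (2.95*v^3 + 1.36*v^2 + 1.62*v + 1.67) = 6.06*v^3 + 5.19*v^2 + 0.73*v + 2.81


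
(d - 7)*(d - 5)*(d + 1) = d^3 - 11*d^2 + 23*d + 35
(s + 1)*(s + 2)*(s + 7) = s^3 + 10*s^2 + 23*s + 14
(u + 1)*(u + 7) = u^2 + 8*u + 7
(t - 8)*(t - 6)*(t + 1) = t^3 - 13*t^2 + 34*t + 48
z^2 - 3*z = z*(z - 3)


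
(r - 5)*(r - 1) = r^2 - 6*r + 5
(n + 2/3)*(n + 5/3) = n^2 + 7*n/3 + 10/9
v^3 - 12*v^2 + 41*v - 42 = (v - 7)*(v - 3)*(v - 2)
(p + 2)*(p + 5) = p^2 + 7*p + 10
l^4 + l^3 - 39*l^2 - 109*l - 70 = (l - 7)*(l + 1)*(l + 2)*(l + 5)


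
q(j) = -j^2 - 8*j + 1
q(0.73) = -5.37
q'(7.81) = -23.62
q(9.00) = -152.00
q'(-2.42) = -3.16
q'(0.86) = -9.72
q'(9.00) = -26.00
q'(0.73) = -9.46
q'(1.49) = -10.98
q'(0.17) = -8.34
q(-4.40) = 16.84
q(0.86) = -6.62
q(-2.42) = 14.50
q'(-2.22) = -3.56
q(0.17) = -0.39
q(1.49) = -13.14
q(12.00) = -239.00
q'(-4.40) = 0.80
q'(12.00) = -32.00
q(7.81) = -122.48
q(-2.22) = 13.83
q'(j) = -2*j - 8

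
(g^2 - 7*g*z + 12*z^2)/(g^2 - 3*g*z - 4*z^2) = (g - 3*z)/(g + z)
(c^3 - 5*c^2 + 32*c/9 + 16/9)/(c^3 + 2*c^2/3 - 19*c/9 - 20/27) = 3*(c - 4)/(3*c + 5)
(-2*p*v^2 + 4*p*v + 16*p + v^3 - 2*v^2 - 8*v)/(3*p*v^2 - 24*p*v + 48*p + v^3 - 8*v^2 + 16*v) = (-2*p*v - 4*p + v^2 + 2*v)/(3*p*v - 12*p + v^2 - 4*v)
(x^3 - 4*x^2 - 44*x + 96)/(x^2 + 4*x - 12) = x - 8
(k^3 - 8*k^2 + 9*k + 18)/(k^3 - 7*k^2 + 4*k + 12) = (k - 3)/(k - 2)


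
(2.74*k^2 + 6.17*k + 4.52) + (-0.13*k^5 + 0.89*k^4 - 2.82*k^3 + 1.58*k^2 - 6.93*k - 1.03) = -0.13*k^5 + 0.89*k^4 - 2.82*k^3 + 4.32*k^2 - 0.76*k + 3.49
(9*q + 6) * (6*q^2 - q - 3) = 54*q^3 + 27*q^2 - 33*q - 18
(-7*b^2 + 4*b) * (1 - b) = 7*b^3 - 11*b^2 + 4*b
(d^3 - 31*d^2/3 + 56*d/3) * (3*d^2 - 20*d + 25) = 3*d^5 - 51*d^4 + 863*d^3/3 - 1895*d^2/3 + 1400*d/3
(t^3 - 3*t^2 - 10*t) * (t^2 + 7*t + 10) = t^5 + 4*t^4 - 21*t^3 - 100*t^2 - 100*t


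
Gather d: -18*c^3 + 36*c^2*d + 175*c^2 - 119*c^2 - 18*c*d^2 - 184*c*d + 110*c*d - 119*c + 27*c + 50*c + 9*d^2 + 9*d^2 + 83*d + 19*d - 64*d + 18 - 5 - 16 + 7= -18*c^3 + 56*c^2 - 42*c + d^2*(18 - 18*c) + d*(36*c^2 - 74*c + 38) + 4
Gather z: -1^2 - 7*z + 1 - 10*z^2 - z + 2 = -10*z^2 - 8*z + 2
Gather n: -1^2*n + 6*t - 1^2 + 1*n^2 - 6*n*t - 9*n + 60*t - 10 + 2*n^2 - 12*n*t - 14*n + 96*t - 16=3*n^2 + n*(-18*t - 24) + 162*t - 27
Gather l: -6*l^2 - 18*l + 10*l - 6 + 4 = -6*l^2 - 8*l - 2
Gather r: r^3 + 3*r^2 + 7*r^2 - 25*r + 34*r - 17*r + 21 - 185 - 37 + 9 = r^3 + 10*r^2 - 8*r - 192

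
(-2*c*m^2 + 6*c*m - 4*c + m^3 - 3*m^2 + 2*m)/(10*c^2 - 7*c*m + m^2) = (-m^2 + 3*m - 2)/(5*c - m)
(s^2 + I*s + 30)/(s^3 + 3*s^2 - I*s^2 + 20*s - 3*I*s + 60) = (s + 6*I)/(s^2 + s*(3 + 4*I) + 12*I)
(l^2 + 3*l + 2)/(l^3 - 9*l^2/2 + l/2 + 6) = 2*(l + 2)/(2*l^2 - 11*l + 12)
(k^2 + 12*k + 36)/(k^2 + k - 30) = (k + 6)/(k - 5)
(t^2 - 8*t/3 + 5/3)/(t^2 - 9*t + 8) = (t - 5/3)/(t - 8)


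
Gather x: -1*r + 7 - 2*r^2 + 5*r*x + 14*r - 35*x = -2*r^2 + 13*r + x*(5*r - 35) + 7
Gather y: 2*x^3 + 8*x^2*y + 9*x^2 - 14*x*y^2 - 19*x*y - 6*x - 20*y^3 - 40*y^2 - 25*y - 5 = 2*x^3 + 9*x^2 - 6*x - 20*y^3 + y^2*(-14*x - 40) + y*(8*x^2 - 19*x - 25) - 5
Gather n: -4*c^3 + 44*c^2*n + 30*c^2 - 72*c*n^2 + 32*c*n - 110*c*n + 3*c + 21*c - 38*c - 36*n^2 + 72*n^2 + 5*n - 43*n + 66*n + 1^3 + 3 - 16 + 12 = -4*c^3 + 30*c^2 - 14*c + n^2*(36 - 72*c) + n*(44*c^2 - 78*c + 28)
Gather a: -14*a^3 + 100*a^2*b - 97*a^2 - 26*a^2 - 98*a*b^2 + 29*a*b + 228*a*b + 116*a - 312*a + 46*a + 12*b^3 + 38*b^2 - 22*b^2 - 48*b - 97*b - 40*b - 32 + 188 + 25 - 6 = -14*a^3 + a^2*(100*b - 123) + a*(-98*b^2 + 257*b - 150) + 12*b^3 + 16*b^2 - 185*b + 175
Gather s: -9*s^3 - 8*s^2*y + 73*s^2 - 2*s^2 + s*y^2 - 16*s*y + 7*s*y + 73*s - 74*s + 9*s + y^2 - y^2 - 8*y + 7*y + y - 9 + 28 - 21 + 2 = -9*s^3 + s^2*(71 - 8*y) + s*(y^2 - 9*y + 8)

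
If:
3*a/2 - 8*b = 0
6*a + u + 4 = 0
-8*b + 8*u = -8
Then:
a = -16/33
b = -1/11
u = -12/11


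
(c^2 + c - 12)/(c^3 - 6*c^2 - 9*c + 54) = (c + 4)/(c^2 - 3*c - 18)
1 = 1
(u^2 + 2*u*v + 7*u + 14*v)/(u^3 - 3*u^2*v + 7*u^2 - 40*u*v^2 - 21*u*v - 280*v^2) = (u + 2*v)/(u^2 - 3*u*v - 40*v^2)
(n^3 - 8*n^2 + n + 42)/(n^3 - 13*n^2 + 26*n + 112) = (n - 3)/(n - 8)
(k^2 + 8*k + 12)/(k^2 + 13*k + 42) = (k + 2)/(k + 7)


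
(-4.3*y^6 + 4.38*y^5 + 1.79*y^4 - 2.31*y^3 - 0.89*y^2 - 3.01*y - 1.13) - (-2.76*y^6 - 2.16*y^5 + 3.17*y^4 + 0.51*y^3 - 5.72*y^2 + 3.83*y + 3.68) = -1.54*y^6 + 6.54*y^5 - 1.38*y^4 - 2.82*y^3 + 4.83*y^2 - 6.84*y - 4.81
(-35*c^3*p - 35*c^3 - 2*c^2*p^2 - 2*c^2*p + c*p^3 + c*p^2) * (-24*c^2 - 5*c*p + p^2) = 840*c^5*p + 840*c^5 + 223*c^4*p^2 + 223*c^4*p - 49*c^3*p^3 - 49*c^3*p^2 - 7*c^2*p^4 - 7*c^2*p^3 + c*p^5 + c*p^4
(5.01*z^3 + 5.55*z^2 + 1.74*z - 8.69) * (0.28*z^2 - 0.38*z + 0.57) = 1.4028*z^5 - 0.3498*z^4 + 1.2339*z^3 + 0.0690999999999993*z^2 + 4.294*z - 4.9533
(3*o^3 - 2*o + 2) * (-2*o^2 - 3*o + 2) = -6*o^5 - 9*o^4 + 10*o^3 + 2*o^2 - 10*o + 4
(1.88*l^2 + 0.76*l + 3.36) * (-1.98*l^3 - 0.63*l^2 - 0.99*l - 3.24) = -3.7224*l^5 - 2.6892*l^4 - 8.9928*l^3 - 8.9604*l^2 - 5.7888*l - 10.8864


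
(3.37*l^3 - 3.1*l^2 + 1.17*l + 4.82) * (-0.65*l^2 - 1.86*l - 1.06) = -2.1905*l^5 - 4.2532*l^4 + 1.4333*l^3 - 2.0232*l^2 - 10.2054*l - 5.1092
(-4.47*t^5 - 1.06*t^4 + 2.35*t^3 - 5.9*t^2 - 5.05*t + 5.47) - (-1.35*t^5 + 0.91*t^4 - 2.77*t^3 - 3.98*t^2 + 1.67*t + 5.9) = -3.12*t^5 - 1.97*t^4 + 5.12*t^3 - 1.92*t^2 - 6.72*t - 0.430000000000001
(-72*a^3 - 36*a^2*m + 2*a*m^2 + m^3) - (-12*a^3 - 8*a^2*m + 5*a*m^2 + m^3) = -60*a^3 - 28*a^2*m - 3*a*m^2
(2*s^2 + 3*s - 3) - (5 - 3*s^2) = 5*s^2 + 3*s - 8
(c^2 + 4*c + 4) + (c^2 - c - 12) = 2*c^2 + 3*c - 8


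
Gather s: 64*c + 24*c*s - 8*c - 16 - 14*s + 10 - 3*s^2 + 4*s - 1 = 56*c - 3*s^2 + s*(24*c - 10) - 7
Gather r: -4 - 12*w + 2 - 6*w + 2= -18*w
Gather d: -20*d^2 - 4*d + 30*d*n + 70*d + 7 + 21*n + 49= -20*d^2 + d*(30*n + 66) + 21*n + 56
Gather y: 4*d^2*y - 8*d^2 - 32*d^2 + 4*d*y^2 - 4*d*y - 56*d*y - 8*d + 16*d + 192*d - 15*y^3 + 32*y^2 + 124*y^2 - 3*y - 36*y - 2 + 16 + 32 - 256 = -40*d^2 + 200*d - 15*y^3 + y^2*(4*d + 156) + y*(4*d^2 - 60*d - 39) - 210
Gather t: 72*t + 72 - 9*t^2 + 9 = -9*t^2 + 72*t + 81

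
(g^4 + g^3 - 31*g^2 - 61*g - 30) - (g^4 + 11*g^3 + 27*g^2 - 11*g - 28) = -10*g^3 - 58*g^2 - 50*g - 2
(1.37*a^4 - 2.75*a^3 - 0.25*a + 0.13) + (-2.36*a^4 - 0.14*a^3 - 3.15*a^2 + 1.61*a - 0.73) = -0.99*a^4 - 2.89*a^3 - 3.15*a^2 + 1.36*a - 0.6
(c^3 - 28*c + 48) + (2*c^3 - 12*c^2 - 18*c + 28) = 3*c^3 - 12*c^2 - 46*c + 76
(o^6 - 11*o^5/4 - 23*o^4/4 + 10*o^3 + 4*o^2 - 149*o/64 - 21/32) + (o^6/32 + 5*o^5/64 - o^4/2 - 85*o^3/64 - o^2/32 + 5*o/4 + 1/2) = 33*o^6/32 - 171*o^5/64 - 25*o^4/4 + 555*o^3/64 + 127*o^2/32 - 69*o/64 - 5/32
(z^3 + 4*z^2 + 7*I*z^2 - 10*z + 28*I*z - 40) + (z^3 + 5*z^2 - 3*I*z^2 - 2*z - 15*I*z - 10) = 2*z^3 + 9*z^2 + 4*I*z^2 - 12*z + 13*I*z - 50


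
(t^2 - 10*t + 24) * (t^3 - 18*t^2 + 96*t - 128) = t^5 - 28*t^4 + 300*t^3 - 1520*t^2 + 3584*t - 3072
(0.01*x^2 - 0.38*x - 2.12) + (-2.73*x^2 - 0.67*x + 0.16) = -2.72*x^2 - 1.05*x - 1.96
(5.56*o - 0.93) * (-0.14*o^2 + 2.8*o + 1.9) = -0.7784*o^3 + 15.6982*o^2 + 7.96*o - 1.767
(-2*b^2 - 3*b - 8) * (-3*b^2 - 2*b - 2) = 6*b^4 + 13*b^3 + 34*b^2 + 22*b + 16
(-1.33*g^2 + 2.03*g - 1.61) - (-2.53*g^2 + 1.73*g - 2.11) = 1.2*g^2 + 0.3*g + 0.5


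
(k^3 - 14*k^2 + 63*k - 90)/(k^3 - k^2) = (k^3 - 14*k^2 + 63*k - 90)/(k^2*(k - 1))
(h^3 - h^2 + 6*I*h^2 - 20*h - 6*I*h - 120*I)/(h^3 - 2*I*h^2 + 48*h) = (h^2 - h - 20)/(h*(h - 8*I))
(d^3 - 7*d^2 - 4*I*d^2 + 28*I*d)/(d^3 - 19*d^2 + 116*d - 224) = d*(d - 4*I)/(d^2 - 12*d + 32)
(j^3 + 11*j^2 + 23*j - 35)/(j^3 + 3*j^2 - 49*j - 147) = (j^2 + 4*j - 5)/(j^2 - 4*j - 21)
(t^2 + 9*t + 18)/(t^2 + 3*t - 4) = (t^2 + 9*t + 18)/(t^2 + 3*t - 4)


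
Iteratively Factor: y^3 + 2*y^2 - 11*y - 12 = (y + 1)*(y^2 + y - 12) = (y + 1)*(y + 4)*(y - 3)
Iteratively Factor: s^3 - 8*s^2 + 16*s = (s - 4)*(s^2 - 4*s) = (s - 4)^2*(s)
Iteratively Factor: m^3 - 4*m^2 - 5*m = (m - 5)*(m^2 + m) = (m - 5)*(m + 1)*(m)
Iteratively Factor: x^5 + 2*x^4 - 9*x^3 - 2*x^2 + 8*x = (x + 4)*(x^4 - 2*x^3 - x^2 + 2*x) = (x + 1)*(x + 4)*(x^3 - 3*x^2 + 2*x) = (x - 1)*(x + 1)*(x + 4)*(x^2 - 2*x) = (x - 2)*(x - 1)*(x + 1)*(x + 4)*(x)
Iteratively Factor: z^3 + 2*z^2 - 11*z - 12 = (z - 3)*(z^2 + 5*z + 4) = (z - 3)*(z + 4)*(z + 1)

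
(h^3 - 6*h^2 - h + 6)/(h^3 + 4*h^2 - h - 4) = (h - 6)/(h + 4)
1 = 1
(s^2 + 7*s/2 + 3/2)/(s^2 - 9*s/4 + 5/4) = 2*(2*s^2 + 7*s + 3)/(4*s^2 - 9*s + 5)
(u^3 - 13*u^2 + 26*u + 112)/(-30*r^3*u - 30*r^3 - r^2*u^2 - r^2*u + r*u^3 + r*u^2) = (-u^3 + 13*u^2 - 26*u - 112)/(r*(30*r^2*u + 30*r^2 + r*u^2 + r*u - u^3 - u^2))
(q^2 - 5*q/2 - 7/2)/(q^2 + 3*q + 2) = (q - 7/2)/(q + 2)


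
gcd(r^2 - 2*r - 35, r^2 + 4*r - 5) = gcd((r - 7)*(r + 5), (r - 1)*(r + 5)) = r + 5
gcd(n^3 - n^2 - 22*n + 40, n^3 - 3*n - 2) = n - 2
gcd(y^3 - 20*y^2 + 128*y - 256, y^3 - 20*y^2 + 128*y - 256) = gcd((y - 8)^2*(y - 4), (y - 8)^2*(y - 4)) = y^3 - 20*y^2 + 128*y - 256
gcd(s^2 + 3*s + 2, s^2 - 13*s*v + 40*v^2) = 1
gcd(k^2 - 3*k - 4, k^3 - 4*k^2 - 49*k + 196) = k - 4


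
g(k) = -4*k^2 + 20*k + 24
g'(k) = 20 - 8*k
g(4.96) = 24.79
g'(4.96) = -19.68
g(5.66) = 9.06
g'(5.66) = -25.28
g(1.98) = 47.92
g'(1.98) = 4.16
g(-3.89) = -114.33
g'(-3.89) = 51.12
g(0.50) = 33.00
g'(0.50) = 16.00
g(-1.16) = -4.58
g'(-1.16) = 29.28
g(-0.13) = 21.33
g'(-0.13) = 21.04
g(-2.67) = -57.92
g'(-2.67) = 41.36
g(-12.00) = -792.00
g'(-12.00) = 116.00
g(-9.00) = -480.00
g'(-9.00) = 92.00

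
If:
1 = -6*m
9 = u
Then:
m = -1/6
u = 9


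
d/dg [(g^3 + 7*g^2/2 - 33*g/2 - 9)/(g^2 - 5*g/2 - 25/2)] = (4*g^4 - 20*g^3 - 119*g^2 - 278*g + 735)/(4*g^4 - 20*g^3 - 75*g^2 + 250*g + 625)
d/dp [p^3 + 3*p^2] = 3*p*(p + 2)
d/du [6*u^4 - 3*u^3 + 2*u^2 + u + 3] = 24*u^3 - 9*u^2 + 4*u + 1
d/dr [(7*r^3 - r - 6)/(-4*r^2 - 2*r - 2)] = ((1 - 21*r^2)*(2*r^2 + r + 1) - (4*r + 1)*(-7*r^3 + r + 6))/(2*(2*r^2 + r + 1)^2)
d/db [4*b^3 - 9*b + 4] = 12*b^2 - 9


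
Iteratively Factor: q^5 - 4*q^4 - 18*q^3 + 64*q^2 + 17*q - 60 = (q + 4)*(q^4 - 8*q^3 + 14*q^2 + 8*q - 15) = (q - 1)*(q + 4)*(q^3 - 7*q^2 + 7*q + 15) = (q - 1)*(q + 1)*(q + 4)*(q^2 - 8*q + 15) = (q - 3)*(q - 1)*(q + 1)*(q + 4)*(q - 5)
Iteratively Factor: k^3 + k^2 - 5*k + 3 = (k - 1)*(k^2 + 2*k - 3) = (k - 1)*(k + 3)*(k - 1)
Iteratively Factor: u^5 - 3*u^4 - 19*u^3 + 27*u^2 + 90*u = (u - 5)*(u^4 + 2*u^3 - 9*u^2 - 18*u) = (u - 5)*(u + 3)*(u^3 - u^2 - 6*u) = u*(u - 5)*(u + 3)*(u^2 - u - 6) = u*(u - 5)*(u + 2)*(u + 3)*(u - 3)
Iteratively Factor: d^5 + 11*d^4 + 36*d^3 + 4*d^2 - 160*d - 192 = (d + 3)*(d^4 + 8*d^3 + 12*d^2 - 32*d - 64) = (d + 2)*(d + 3)*(d^3 + 6*d^2 - 32) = (d - 2)*(d + 2)*(d + 3)*(d^2 + 8*d + 16) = (d - 2)*(d + 2)*(d + 3)*(d + 4)*(d + 4)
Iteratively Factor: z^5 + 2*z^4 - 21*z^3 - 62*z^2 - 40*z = (z + 2)*(z^4 - 21*z^2 - 20*z) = z*(z + 2)*(z^3 - 21*z - 20) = z*(z + 1)*(z + 2)*(z^2 - z - 20) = z*(z + 1)*(z + 2)*(z + 4)*(z - 5)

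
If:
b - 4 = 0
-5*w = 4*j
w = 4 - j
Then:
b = 4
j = 20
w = -16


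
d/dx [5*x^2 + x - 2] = 10*x + 1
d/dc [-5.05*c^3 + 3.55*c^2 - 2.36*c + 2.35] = -15.15*c^2 + 7.1*c - 2.36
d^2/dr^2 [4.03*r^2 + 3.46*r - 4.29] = 8.06000000000000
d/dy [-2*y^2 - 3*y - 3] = -4*y - 3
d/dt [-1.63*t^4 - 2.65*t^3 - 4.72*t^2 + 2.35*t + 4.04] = -6.52*t^3 - 7.95*t^2 - 9.44*t + 2.35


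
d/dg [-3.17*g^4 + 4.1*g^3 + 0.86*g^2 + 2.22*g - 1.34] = -12.68*g^3 + 12.3*g^2 + 1.72*g + 2.22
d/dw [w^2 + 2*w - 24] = 2*w + 2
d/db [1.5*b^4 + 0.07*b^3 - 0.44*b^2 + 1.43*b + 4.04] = 6.0*b^3 + 0.21*b^2 - 0.88*b + 1.43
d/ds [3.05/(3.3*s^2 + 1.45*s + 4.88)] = (-20.13*s - 4.4225)/(3.3*s^2 + 1.45*s + 4.88)^2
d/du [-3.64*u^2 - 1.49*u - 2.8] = -7.28*u - 1.49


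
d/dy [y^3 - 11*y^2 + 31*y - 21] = 3*y^2 - 22*y + 31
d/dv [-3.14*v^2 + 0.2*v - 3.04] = 0.2 - 6.28*v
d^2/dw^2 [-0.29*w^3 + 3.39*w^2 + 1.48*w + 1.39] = 6.78 - 1.74*w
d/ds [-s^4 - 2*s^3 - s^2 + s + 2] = -4*s^3 - 6*s^2 - 2*s + 1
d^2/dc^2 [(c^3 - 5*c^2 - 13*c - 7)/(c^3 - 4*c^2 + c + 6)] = 2*(-c^3 - 39*c^2 + 213*c - 277)/(c^6 - 15*c^5 + 93*c^4 - 305*c^3 + 558*c^2 - 540*c + 216)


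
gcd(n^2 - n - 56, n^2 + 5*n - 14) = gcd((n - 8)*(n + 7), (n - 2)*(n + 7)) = n + 7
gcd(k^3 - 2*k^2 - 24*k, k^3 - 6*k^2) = k^2 - 6*k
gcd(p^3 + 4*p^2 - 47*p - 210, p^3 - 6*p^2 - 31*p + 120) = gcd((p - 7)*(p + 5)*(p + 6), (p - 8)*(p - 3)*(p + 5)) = p + 5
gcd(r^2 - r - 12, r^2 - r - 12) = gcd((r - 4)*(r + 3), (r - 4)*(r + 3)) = r^2 - r - 12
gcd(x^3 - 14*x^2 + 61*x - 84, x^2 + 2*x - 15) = x - 3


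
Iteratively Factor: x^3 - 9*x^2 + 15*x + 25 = (x + 1)*(x^2 - 10*x + 25) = (x - 5)*(x + 1)*(x - 5)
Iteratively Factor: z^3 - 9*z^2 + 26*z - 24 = (z - 2)*(z^2 - 7*z + 12) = (z - 3)*(z - 2)*(z - 4)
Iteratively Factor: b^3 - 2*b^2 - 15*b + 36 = (b - 3)*(b^2 + b - 12) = (b - 3)^2*(b + 4)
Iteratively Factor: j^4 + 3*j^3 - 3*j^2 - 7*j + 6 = (j - 1)*(j^3 + 4*j^2 + j - 6) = (j - 1)*(j + 3)*(j^2 + j - 2) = (j - 1)*(j + 2)*(j + 3)*(j - 1)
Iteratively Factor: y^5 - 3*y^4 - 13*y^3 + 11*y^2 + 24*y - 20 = (y - 1)*(y^4 - 2*y^3 - 15*y^2 - 4*y + 20) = (y - 1)*(y + 2)*(y^3 - 4*y^2 - 7*y + 10) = (y - 1)*(y + 2)^2*(y^2 - 6*y + 5) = (y - 1)^2*(y + 2)^2*(y - 5)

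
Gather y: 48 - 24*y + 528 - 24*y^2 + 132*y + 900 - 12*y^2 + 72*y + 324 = -36*y^2 + 180*y + 1800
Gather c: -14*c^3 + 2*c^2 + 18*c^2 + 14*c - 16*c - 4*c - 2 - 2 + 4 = -14*c^3 + 20*c^2 - 6*c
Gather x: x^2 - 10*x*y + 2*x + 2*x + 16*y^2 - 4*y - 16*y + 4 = x^2 + x*(4 - 10*y) + 16*y^2 - 20*y + 4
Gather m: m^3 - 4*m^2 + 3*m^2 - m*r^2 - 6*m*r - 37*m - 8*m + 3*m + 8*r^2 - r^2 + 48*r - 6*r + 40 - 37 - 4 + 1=m^3 - m^2 + m*(-r^2 - 6*r - 42) + 7*r^2 + 42*r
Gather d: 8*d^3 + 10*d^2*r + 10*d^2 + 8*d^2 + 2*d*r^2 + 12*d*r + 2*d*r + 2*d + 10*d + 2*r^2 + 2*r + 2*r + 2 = 8*d^3 + d^2*(10*r + 18) + d*(2*r^2 + 14*r + 12) + 2*r^2 + 4*r + 2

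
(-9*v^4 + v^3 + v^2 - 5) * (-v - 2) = 9*v^5 + 17*v^4 - 3*v^3 - 2*v^2 + 5*v + 10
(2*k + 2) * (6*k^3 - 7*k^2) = 12*k^4 - 2*k^3 - 14*k^2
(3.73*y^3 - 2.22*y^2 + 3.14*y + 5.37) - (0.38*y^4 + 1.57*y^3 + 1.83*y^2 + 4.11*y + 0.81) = -0.38*y^4 + 2.16*y^3 - 4.05*y^2 - 0.97*y + 4.56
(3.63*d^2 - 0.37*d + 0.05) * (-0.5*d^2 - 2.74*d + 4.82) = -1.815*d^4 - 9.7612*d^3 + 18.4854*d^2 - 1.9204*d + 0.241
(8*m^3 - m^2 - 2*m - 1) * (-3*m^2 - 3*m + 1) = -24*m^5 - 21*m^4 + 17*m^3 + 8*m^2 + m - 1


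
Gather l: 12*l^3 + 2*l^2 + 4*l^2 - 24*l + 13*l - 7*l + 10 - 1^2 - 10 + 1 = 12*l^3 + 6*l^2 - 18*l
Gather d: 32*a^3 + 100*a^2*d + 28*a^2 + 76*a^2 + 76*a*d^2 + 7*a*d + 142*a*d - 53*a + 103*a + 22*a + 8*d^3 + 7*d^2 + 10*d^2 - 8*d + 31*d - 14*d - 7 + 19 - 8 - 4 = 32*a^3 + 104*a^2 + 72*a + 8*d^3 + d^2*(76*a + 17) + d*(100*a^2 + 149*a + 9)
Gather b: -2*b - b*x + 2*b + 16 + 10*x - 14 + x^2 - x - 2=-b*x + x^2 + 9*x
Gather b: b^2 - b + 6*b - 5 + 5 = b^2 + 5*b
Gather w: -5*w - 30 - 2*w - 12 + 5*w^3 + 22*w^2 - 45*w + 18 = 5*w^3 + 22*w^2 - 52*w - 24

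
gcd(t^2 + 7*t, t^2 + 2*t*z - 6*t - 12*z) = 1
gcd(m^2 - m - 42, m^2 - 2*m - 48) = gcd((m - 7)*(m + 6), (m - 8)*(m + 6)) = m + 6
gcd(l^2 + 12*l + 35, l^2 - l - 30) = l + 5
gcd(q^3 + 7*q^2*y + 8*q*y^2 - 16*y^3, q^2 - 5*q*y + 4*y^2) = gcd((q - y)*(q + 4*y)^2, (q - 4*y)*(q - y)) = -q + y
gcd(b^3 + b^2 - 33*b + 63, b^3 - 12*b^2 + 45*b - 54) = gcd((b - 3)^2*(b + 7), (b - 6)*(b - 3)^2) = b^2 - 6*b + 9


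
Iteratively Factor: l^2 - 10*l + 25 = (l - 5)*(l - 5)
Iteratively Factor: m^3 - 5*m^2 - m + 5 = (m - 5)*(m^2 - 1) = (m - 5)*(m + 1)*(m - 1)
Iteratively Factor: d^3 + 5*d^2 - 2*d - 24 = (d - 2)*(d^2 + 7*d + 12) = (d - 2)*(d + 3)*(d + 4)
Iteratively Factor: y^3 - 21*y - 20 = (y - 5)*(y^2 + 5*y + 4) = (y - 5)*(y + 4)*(y + 1)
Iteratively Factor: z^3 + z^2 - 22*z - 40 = (z + 4)*(z^2 - 3*z - 10) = (z + 2)*(z + 4)*(z - 5)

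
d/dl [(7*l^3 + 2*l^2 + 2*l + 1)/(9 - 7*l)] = (-98*l^3 + 175*l^2 + 36*l + 25)/(49*l^2 - 126*l + 81)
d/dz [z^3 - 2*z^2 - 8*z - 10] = 3*z^2 - 4*z - 8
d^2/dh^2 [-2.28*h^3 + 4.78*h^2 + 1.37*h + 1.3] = 9.56 - 13.68*h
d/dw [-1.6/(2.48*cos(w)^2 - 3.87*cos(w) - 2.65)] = (6.192 - 7.936*cos(w))*sin(w)/(-2.48*cos(w)^2 + 3.87*cos(w) + 2.65)^2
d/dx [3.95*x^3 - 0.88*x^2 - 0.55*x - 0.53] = 11.85*x^2 - 1.76*x - 0.55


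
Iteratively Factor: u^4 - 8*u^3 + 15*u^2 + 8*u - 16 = (u - 1)*(u^3 - 7*u^2 + 8*u + 16) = (u - 4)*(u - 1)*(u^2 - 3*u - 4) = (u - 4)^2*(u - 1)*(u + 1)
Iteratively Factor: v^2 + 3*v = (v + 3)*(v)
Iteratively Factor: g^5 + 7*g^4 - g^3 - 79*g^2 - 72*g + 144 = (g - 3)*(g^4 + 10*g^3 + 29*g^2 + 8*g - 48) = (g - 3)*(g - 1)*(g^3 + 11*g^2 + 40*g + 48) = (g - 3)*(g - 1)*(g + 4)*(g^2 + 7*g + 12) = (g - 3)*(g - 1)*(g + 3)*(g + 4)*(g + 4)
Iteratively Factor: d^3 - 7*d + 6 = (d - 2)*(d^2 + 2*d - 3) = (d - 2)*(d - 1)*(d + 3)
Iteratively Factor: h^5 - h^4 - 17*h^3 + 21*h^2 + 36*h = (h + 4)*(h^4 - 5*h^3 + 3*h^2 + 9*h) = (h + 1)*(h + 4)*(h^3 - 6*h^2 + 9*h) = (h - 3)*(h + 1)*(h + 4)*(h^2 - 3*h) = (h - 3)^2*(h + 1)*(h + 4)*(h)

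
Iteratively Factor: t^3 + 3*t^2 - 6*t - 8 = (t + 1)*(t^2 + 2*t - 8) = (t - 2)*(t + 1)*(t + 4)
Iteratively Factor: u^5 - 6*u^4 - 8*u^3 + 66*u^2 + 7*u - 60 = (u - 5)*(u^4 - u^3 - 13*u^2 + u + 12) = (u - 5)*(u + 3)*(u^3 - 4*u^2 - u + 4) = (u - 5)*(u - 1)*(u + 3)*(u^2 - 3*u - 4) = (u - 5)*(u - 1)*(u + 1)*(u + 3)*(u - 4)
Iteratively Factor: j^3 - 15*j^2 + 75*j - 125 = (j - 5)*(j^2 - 10*j + 25) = (j - 5)^2*(j - 5)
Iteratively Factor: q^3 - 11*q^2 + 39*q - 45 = (q - 3)*(q^2 - 8*q + 15) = (q - 3)^2*(q - 5)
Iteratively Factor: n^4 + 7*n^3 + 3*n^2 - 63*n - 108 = (n + 3)*(n^3 + 4*n^2 - 9*n - 36) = (n + 3)*(n + 4)*(n^2 - 9) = (n + 3)^2*(n + 4)*(n - 3)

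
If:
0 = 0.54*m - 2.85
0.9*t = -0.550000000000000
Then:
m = 5.28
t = -0.61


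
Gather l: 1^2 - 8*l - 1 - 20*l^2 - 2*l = -20*l^2 - 10*l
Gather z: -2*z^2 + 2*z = -2*z^2 + 2*z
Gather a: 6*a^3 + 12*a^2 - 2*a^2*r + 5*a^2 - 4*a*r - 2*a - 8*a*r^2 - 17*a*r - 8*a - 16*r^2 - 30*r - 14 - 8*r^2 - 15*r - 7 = 6*a^3 + a^2*(17 - 2*r) + a*(-8*r^2 - 21*r - 10) - 24*r^2 - 45*r - 21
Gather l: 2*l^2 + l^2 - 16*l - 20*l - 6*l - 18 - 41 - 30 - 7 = 3*l^2 - 42*l - 96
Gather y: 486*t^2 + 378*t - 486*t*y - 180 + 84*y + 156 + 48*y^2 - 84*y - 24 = 486*t^2 - 486*t*y + 378*t + 48*y^2 - 48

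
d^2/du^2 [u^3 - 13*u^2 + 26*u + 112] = 6*u - 26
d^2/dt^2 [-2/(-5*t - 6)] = 100/(5*t + 6)^3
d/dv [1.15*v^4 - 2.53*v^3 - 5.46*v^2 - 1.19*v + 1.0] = 4.6*v^3 - 7.59*v^2 - 10.92*v - 1.19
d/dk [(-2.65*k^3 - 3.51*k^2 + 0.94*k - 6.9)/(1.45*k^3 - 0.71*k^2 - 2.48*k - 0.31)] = (6.971*k^4 + 10.418*k^3 + 41.8517*k^2 - 7.6218*k - 17.4034)/(2.1025*k^6 - 2.059*k^5 - 6.6879*k^4 + 2.6226*k^3 + 6.5906*k^2 + 1.5376*k + 0.0961)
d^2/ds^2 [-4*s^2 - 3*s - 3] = -8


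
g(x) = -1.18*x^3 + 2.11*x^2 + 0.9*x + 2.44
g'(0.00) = 0.90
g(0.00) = 2.44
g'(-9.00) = -323.82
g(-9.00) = 1025.47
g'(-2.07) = -23.00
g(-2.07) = 20.08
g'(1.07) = 1.36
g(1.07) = 4.37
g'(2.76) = -14.42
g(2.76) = -3.81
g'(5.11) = -69.97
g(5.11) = -95.32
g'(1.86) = -3.50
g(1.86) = 3.82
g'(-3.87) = -68.45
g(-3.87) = 98.95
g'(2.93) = -17.13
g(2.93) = -6.49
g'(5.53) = -84.02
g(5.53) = -127.61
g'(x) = -3.54*x^2 + 4.22*x + 0.9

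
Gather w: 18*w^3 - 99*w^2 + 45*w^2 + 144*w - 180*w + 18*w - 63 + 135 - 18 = 18*w^3 - 54*w^2 - 18*w + 54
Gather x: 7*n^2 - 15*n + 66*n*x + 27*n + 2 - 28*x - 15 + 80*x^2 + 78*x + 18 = 7*n^2 + 12*n + 80*x^2 + x*(66*n + 50) + 5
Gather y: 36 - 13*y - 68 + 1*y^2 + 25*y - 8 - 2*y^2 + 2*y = -y^2 + 14*y - 40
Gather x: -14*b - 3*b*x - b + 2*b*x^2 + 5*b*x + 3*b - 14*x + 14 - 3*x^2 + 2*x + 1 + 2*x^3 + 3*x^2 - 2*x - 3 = 2*b*x^2 - 12*b + 2*x^3 + x*(2*b - 14) + 12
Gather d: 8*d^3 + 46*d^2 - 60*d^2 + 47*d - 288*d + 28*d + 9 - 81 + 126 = 8*d^3 - 14*d^2 - 213*d + 54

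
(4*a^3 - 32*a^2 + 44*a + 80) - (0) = 4*a^3 - 32*a^2 + 44*a + 80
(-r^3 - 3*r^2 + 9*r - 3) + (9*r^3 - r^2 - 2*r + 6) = 8*r^3 - 4*r^2 + 7*r + 3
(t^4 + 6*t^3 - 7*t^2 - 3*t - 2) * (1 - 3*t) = -3*t^5 - 17*t^4 + 27*t^3 + 2*t^2 + 3*t - 2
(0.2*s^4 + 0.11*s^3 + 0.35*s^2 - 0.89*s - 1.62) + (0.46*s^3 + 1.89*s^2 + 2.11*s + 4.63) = 0.2*s^4 + 0.57*s^3 + 2.24*s^2 + 1.22*s + 3.01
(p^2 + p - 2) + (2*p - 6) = p^2 + 3*p - 8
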